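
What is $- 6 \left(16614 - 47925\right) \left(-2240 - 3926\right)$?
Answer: $-1158381756$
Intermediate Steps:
$- 6 \left(16614 - 47925\right) \left(-2240 - 3926\right) = - 6 \left(\left(-31311\right) \left(-6166\right)\right) = \left(-6\right) 193063626 = -1158381756$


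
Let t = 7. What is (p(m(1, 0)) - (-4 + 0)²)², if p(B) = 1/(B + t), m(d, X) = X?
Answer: 12321/49 ≈ 251.45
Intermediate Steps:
p(B) = 1/(7 + B) (p(B) = 1/(B + 7) = 1/(7 + B))
(p(m(1, 0)) - (-4 + 0)²)² = (1/(7 + 0) - (-4 + 0)²)² = (1/7 - 1*(-4)²)² = (⅐ - 1*16)² = (⅐ - 16)² = (-111/7)² = 12321/49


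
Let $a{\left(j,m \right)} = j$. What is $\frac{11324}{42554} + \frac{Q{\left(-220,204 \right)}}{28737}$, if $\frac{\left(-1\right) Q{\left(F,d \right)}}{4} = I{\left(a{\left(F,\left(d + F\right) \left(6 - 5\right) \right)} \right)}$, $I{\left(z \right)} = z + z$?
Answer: $\frac{200156414}{611437149} \approx 0.32735$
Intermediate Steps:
$I{\left(z \right)} = 2 z$
$Q{\left(F,d \right)} = - 8 F$ ($Q{\left(F,d \right)} = - 4 \cdot 2 F = - 8 F$)
$\frac{11324}{42554} + \frac{Q{\left(-220,204 \right)}}{28737} = \frac{11324}{42554} + \frac{\left(-8\right) \left(-220\right)}{28737} = 11324 \cdot \frac{1}{42554} + 1760 \cdot \frac{1}{28737} = \frac{5662}{21277} + \frac{1760}{28737} = \frac{200156414}{611437149}$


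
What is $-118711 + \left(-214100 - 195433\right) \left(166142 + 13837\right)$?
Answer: $-73707458518$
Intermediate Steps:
$-118711 + \left(-214100 - 195433\right) \left(166142 + 13837\right) = -118711 - 73707339807 = -73707458518$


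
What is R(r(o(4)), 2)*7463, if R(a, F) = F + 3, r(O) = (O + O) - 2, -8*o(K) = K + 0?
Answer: 37315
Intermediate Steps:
o(K) = -K/8 (o(K) = -(K + 0)/8 = -K/8)
r(O) = -2 + 2*O (r(O) = 2*O - 2 = -2 + 2*O)
R(a, F) = 3 + F
R(r(o(4)), 2)*7463 = (3 + 2)*7463 = 5*7463 = 37315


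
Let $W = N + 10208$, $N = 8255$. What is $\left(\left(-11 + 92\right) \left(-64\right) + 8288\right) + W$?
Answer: $21567$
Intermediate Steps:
$W = 18463$ ($W = 8255 + 10208 = 18463$)
$\left(\left(-11 + 92\right) \left(-64\right) + 8288\right) + W = \left(\left(-11 + 92\right) \left(-64\right) + 8288\right) + 18463 = \left(81 \left(-64\right) + 8288\right) + 18463 = \left(-5184 + 8288\right) + 18463 = 3104 + 18463 = 21567$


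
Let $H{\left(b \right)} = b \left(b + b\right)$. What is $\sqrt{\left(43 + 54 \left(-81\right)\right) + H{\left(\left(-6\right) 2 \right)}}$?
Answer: $i \sqrt{4043} \approx 63.585 i$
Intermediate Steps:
$H{\left(b \right)} = 2 b^{2}$ ($H{\left(b \right)} = b 2 b = 2 b^{2}$)
$\sqrt{\left(43 + 54 \left(-81\right)\right) + H{\left(\left(-6\right) 2 \right)}} = \sqrt{\left(43 + 54 \left(-81\right)\right) + 2 \left(\left(-6\right) 2\right)^{2}} = \sqrt{\left(43 - 4374\right) + 2 \left(-12\right)^{2}} = \sqrt{-4331 + 2 \cdot 144} = \sqrt{-4331 + 288} = \sqrt{-4043} = i \sqrt{4043}$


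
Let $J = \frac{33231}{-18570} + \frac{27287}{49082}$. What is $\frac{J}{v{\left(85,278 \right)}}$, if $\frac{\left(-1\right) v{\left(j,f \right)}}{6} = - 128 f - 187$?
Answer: $- \frac{15615616}{2716964663545} \approx -5.7474 \cdot 10^{-6}$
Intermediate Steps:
$v{\left(j,f \right)} = 1122 + 768 f$ ($v{\left(j,f \right)} = - 6 \left(- 128 f - 187\right) = - 6 \left(-187 - 128 f\right) = 1122 + 768 f$)
$J = - \frac{93693696}{75954395}$ ($J = 33231 \left(- \frac{1}{18570}\right) + 27287 \cdot \frac{1}{49082} = - \frac{11077}{6190} + \frac{27287}{49082} = - \frac{93693696}{75954395} \approx -1.2336$)
$\frac{J}{v{\left(85,278 \right)}} = - \frac{93693696}{75954395 \left(1122 + 768 \cdot 278\right)} = - \frac{93693696}{75954395 \left(1122 + 213504\right)} = - \frac{93693696}{75954395 \cdot 214626} = \left(- \frac{93693696}{75954395}\right) \frac{1}{214626} = - \frac{15615616}{2716964663545}$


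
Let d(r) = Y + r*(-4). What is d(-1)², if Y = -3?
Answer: 1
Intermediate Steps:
d(r) = -3 - 4*r (d(r) = -3 + r*(-4) = -3 - 4*r)
d(-1)² = (-3 - 4*(-1))² = (-3 + 4)² = 1² = 1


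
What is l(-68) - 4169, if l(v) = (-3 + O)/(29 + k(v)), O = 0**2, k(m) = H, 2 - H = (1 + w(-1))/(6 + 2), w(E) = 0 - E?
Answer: -170933/41 ≈ -4169.1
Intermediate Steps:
w(E) = -E
H = 7/4 (H = 2 - (1 - 1*(-1))/(6 + 2) = 2 - (1 + 1)/8 = 2 - 2/8 = 2 - 1*1/4 = 2 - 1/4 = 7/4 ≈ 1.7500)
k(m) = 7/4
O = 0
l(v) = -4/41 (l(v) = (-3 + 0)/(29 + 7/4) = -3/123/4 = -3*4/123 = -4/41)
l(-68) - 4169 = -4/41 - 4169 = -170933/41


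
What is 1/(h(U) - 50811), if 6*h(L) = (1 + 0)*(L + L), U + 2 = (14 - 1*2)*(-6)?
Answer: -3/152507 ≈ -1.9671e-5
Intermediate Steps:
U = -74 (U = -2 + (14 - 1*2)*(-6) = -2 + (14 - 2)*(-6) = -2 + 12*(-6) = -2 - 72 = -74)
h(L) = L/3 (h(L) = ((1 + 0)*(L + L))/6 = (1*(2*L))/6 = (2*L)/6 = L/3)
1/(h(U) - 50811) = 1/((⅓)*(-74) - 50811) = 1/(-74/3 - 50811) = 1/(-152507/3) = -3/152507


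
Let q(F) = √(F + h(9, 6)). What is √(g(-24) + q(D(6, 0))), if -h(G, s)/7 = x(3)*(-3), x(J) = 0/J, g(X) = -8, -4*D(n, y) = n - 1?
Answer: √(-32 + 2*I*√5)/2 ≈ 0.19716 + 2.8353*I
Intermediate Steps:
D(n, y) = ¼ - n/4 (D(n, y) = -(n - 1)/4 = -(-1 + n)/4 = ¼ - n/4)
x(J) = 0
h(G, s) = 0 (h(G, s) = -0*(-3) = -7*0 = 0)
q(F) = √F (q(F) = √(F + 0) = √F)
√(g(-24) + q(D(6, 0))) = √(-8 + √(¼ - ¼*6)) = √(-8 + √(¼ - 3/2)) = √(-8 + √(-5/4)) = √(-8 + I*√5/2)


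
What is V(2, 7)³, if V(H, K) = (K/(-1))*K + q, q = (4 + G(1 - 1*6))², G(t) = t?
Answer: -110592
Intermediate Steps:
q = 1 (q = (4 + (1 - 1*6))² = (4 + (1 - 6))² = (4 - 5)² = (-1)² = 1)
V(H, K) = 1 - K² (V(H, K) = (K/(-1))*K + 1 = (K*(-1))*K + 1 = (-K)*K + 1 = -K² + 1 = 1 - K²)
V(2, 7)³ = (1 - 1*7²)³ = (1 - 1*49)³ = (1 - 49)³ = (-48)³ = -110592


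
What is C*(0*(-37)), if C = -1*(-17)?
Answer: 0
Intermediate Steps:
C = 17
C*(0*(-37)) = 17*(0*(-37)) = 17*0 = 0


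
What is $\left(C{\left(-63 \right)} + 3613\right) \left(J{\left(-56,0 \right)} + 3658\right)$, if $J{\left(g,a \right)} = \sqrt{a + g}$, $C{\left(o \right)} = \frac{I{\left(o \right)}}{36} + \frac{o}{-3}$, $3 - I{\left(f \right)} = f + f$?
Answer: $\frac{79837679}{6} + \frac{43651 i \sqrt{14}}{6} \approx 1.3306 \cdot 10^{7} + 27221.0 i$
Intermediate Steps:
$I{\left(f \right)} = 3 - 2 f$ ($I{\left(f \right)} = 3 - \left(f + f\right) = 3 - 2 f$)
$C{\left(o \right)} = \frac{1}{12} - \frac{7 o}{18}$ ($C{\left(o \right)} = \frac{3 - 2 o}{36} + \frac{o}{-3} = \left(3 - 2 o\right) \frac{1}{36} + o \left(- \frac{1}{3}\right) = \left(\frac{1}{12} - \frac{o}{18}\right) - \frac{o}{3} = \frac{1}{12} - \frac{7 o}{18}$)
$\left(C{\left(-63 \right)} + 3613\right) \left(J{\left(-56,0 \right)} + 3658\right) = \left(\left(\frac{1}{12} - - \frac{49}{2}\right) + 3613\right) \left(\sqrt{0 - 56} + 3658\right) = \left(\left(\frac{1}{12} + \frac{49}{2}\right) + 3613\right) \left(\sqrt{-56} + 3658\right) = \left(\frac{295}{12} + 3613\right) \left(2 i \sqrt{14} + 3658\right) = \frac{43651 \left(3658 + 2 i \sqrt{14}\right)}{12} = \frac{79837679}{6} + \frac{43651 i \sqrt{14}}{6}$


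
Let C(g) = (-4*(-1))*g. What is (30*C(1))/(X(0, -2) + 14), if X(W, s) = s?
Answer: 10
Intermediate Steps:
C(g) = 4*g
(30*C(1))/(X(0, -2) + 14) = (30*(4*1))/(-2 + 14) = (30*4)/12 = 120*(1/12) = 10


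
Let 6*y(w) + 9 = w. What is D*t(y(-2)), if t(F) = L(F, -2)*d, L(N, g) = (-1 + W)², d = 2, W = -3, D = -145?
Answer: -4640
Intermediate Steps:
y(w) = -3/2 + w/6
L(N, g) = 16 (L(N, g) = (-1 - 3)² = (-4)² = 16)
t(F) = 32 (t(F) = 16*2 = 32)
D*t(y(-2)) = -145*32 = -4640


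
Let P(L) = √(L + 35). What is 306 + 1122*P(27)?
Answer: 306 + 1122*√62 ≈ 9140.6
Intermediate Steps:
P(L) = √(35 + L)
306 + 1122*P(27) = 306 + 1122*√(35 + 27) = 306 + 1122*√62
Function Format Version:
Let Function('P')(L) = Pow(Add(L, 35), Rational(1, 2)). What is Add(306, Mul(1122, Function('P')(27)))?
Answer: Add(306, Mul(1122, Pow(62, Rational(1, 2)))) ≈ 9140.6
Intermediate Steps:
Function('P')(L) = Pow(Add(35, L), Rational(1, 2))
Add(306, Mul(1122, Function('P')(27))) = Add(306, Mul(1122, Pow(Add(35, 27), Rational(1, 2)))) = Add(306, Mul(1122, Pow(62, Rational(1, 2))))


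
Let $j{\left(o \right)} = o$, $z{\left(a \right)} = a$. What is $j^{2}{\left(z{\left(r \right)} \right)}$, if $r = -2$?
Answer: $4$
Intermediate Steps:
$j^{2}{\left(z{\left(r \right)} \right)} = \left(-2\right)^{2} = 4$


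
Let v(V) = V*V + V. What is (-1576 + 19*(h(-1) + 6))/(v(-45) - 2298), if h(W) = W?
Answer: 1481/318 ≈ 4.6572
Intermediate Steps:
v(V) = V + V**2 (v(V) = V**2 + V = V + V**2)
(-1576 + 19*(h(-1) + 6))/(v(-45) - 2298) = (-1576 + 19*(-1 + 6))/(-45*(1 - 45) - 2298) = (-1576 + 19*5)/(-45*(-44) - 2298) = (-1576 + 95)/(1980 - 2298) = -1481/(-318) = -1481*(-1/318) = 1481/318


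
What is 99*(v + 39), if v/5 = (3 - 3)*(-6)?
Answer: 3861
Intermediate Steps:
v = 0 (v = 5*((3 - 3)*(-6)) = 5*(0*(-6)) = 5*0 = 0)
99*(v + 39) = 99*(0 + 39) = 99*39 = 3861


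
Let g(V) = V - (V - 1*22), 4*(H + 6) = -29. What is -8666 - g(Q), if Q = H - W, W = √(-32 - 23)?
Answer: -8688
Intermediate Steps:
H = -53/4 (H = -6 + (¼)*(-29) = -6 - 29/4 = -53/4 ≈ -13.250)
W = I*√55 (W = √(-55) = I*√55 ≈ 7.4162*I)
Q = -53/4 - I*√55 ≈ -13.25 - 7.4162*I
g(V) = 22 (g(V) = V - (V - 22) = V - (-22 + V) = V + (22 - V) = 22)
-8666 - g(Q) = -8666 - 1*22 = -8666 - 22 = -8688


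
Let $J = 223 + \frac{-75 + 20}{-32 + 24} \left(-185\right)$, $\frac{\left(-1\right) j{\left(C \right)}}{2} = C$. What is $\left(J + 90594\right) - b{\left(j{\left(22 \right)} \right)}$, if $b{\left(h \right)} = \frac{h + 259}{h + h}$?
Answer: $\frac{3940093}{44} \approx 89548.0$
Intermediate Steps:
$j{\left(C \right)} = - 2 C$
$J = - \frac{8391}{8}$ ($J = 223 + - \frac{55}{-8} \left(-185\right) = 223 + \left(-55\right) \left(- \frac{1}{8}\right) \left(-185\right) = 223 + \frac{55}{8} \left(-185\right) = 223 - \frac{10175}{8} = - \frac{8391}{8} \approx -1048.9$)
$b{\left(h \right)} = \frac{259 + h}{2 h}$
$\left(J + 90594\right) - b{\left(j{\left(22 \right)} \right)} = \left(- \frac{8391}{8} + 90594\right) - \frac{259 - 44}{2 \left(\left(-2\right) 22\right)} = \frac{716361}{8} - \frac{259 - 44}{2 \left(-44\right)} = \frac{716361}{8} - \frac{1}{2} \left(- \frac{1}{44}\right) 215 = \frac{716361}{8} - - \frac{215}{88} = \frac{716361}{8} + \frac{215}{88} = \frac{3940093}{44}$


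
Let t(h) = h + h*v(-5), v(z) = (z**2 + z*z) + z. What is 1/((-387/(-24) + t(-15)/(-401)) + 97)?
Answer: 3208/368425 ≈ 0.0087073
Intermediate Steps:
v(z) = z + 2*z**2 (v(z) = (z**2 + z**2) + z = 2*z**2 + z = z + 2*z**2)
t(h) = 46*h (t(h) = h + h*(-5*(1 + 2*(-5))) = h + h*(-5*(1 - 10)) = h + h*(-5*(-9)) = h + h*45 = h + 45*h = 46*h)
1/((-387/(-24) + t(-15)/(-401)) + 97) = 1/((-387/(-24) + (46*(-15))/(-401)) + 97) = 1/((-387*(-1/24) - 690*(-1/401)) + 97) = 1/((129/8 + 690/401) + 97) = 1/(57249/3208 + 97) = 1/(368425/3208) = 3208/368425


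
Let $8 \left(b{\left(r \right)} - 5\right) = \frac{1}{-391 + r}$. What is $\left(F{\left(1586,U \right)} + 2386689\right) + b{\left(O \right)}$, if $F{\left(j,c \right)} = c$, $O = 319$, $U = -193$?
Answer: $\frac{1374624575}{576} \approx 2.3865 \cdot 10^{6}$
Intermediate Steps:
$b{\left(r \right)} = 5 + \frac{1}{8 \left(-391 + r\right)}$
$\left(F{\left(1586,U \right)} + 2386689\right) + b{\left(O \right)} = \left(-193 + 2386689\right) + \frac{-15639 + 40 \cdot 319}{8 \left(-391 + 319\right)} = 2386496 + \frac{-15639 + 12760}{8 \left(-72\right)} = 2386496 + \frac{1}{8} \left(- \frac{1}{72}\right) \left(-2879\right) = 2386496 + \frac{2879}{576} = \frac{1374624575}{576}$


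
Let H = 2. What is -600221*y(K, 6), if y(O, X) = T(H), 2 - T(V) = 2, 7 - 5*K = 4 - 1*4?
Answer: 0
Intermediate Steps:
K = 7/5 (K = 7/5 - (4 - 1*4)/5 = 7/5 - (4 - 4)/5 = 7/5 - ⅕*0 = 7/5 + 0 = 7/5 ≈ 1.4000)
T(V) = 0 (T(V) = 2 - 1*2 = 2 - 2 = 0)
y(O, X) = 0
-600221*y(K, 6) = -600221*0 = 0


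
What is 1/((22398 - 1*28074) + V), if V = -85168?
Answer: -1/90844 ≈ -1.1008e-5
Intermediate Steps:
1/((22398 - 1*28074) + V) = 1/((22398 - 1*28074) - 85168) = 1/((22398 - 28074) - 85168) = 1/(-5676 - 85168) = 1/(-90844) = -1/90844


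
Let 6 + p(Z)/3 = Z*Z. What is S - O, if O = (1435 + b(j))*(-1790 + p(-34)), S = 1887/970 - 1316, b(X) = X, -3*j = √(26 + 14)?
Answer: -2311911633/970 + 3320*√10/3 ≈ -2.3799e+6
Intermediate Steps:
j = -2*√10/3 (j = -√(26 + 14)/3 = -2*√10/3 ≈ -2.1082)
p(Z) = -18 + 3*Z² (p(Z) = -18 + 3*(Z*Z) = -18 + 3*Z²)
S = -1274633/970 (S = 1887*(1/970) - 1316 = 1887/970 - 1316 = -1274633/970 ≈ -1314.1)
O = 2382100 - 3320*√10/3 (O = (1435 - 2*√10/3)*(-1790 + (-18 + 3*(-34)²)) = (1435 - 2*√10/3)*(-1790 + (-18 + 3*1156)) = (1435 - 2*√10/3)*(-1790 + (-18 + 3468)) = (1435 - 2*√10/3)*(-1790 + 3450) = (1435 - 2*√10/3)*1660 = 2382100 - 3320*√10/3 ≈ 2.3786e+6)
S - O = -1274633/970 - (2382100 - 3320*√10/3) = -1274633/970 + (-2382100 + 3320*√10/3) = -2311911633/970 + 3320*√10/3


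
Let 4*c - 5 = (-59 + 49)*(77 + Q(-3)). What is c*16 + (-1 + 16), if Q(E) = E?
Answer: -2925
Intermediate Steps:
c = -735/4 (c = 5/4 + ((-59 + 49)*(77 - 3))/4 = 5/4 + (-10*74)/4 = 5/4 + (1/4)*(-740) = 5/4 - 185 = -735/4 ≈ -183.75)
c*16 + (-1 + 16) = -735/4*16 + (-1 + 16) = -2940 + 15 = -2925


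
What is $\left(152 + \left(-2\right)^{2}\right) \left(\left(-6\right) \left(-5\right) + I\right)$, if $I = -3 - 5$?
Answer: $3432$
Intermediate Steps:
$I = -8$ ($I = -3 - 5 = -8$)
$\left(152 + \left(-2\right)^{2}\right) \left(\left(-6\right) \left(-5\right) + I\right) = \left(152 + \left(-2\right)^{2}\right) \left(\left(-6\right) \left(-5\right) - 8\right) = \left(152 + 4\right) \left(30 - 8\right) = 156 \cdot 22 = 3432$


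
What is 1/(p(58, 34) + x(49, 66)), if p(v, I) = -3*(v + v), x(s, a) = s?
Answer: -1/299 ≈ -0.0033445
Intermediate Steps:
p(v, I) = -6*v
1/(p(58, 34) + x(49, 66)) = 1/(-6*58 + 49) = 1/(-348 + 49) = 1/(-299) = -1/299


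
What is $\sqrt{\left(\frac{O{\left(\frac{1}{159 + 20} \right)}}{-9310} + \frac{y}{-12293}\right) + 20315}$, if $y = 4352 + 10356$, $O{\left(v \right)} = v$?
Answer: $\frac{\sqrt{481957955413817399810}}{154031290} \approx 142.53$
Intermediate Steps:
$y = 14708$
$\sqrt{\left(\frac{O{\left(\frac{1}{159 + 20} \right)}}{-9310} + \frac{y}{-12293}\right) + 20315} = \sqrt{\left(\frac{1}{\left(159 + 20\right) \left(-9310\right)} + \frac{14708}{-12293}\right) + 20315} = \sqrt{\left(\frac{1}{179} \left(- \frac{1}{9310}\right) + 14708 \left(- \frac{1}{12293}\right)\right) + 20315} = \sqrt{\left(\frac{1}{179} \left(- \frac{1}{9310}\right) - \frac{14708}{12293}\right) + 20315} = \sqrt{\left(- \frac{1}{1666490} - \frac{14708}{12293}\right) + 20315} = \sqrt{- \frac{1290039327}{1078219030} + 20315} = \sqrt{\frac{21902729555123}{1078219030}} = \frac{\sqrt{481957955413817399810}}{154031290}$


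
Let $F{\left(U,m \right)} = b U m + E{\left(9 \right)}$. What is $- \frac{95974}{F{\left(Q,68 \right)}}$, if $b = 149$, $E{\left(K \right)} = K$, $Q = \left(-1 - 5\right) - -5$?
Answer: $\frac{95974}{10123} \approx 9.4808$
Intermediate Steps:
$Q = -1$ ($Q = \left(-1 - 5\right) + 5 = -6 + 5 = -1$)
$F{\left(U,m \right)} = 9 + 149 U m$ ($F{\left(U,m \right)} = 149 U m + 9 = 9 + 149 U m$)
$- \frac{95974}{F{\left(Q,68 \right)}} = - \frac{95974}{9 + 149 \left(-1\right) 68} = - \frac{95974}{9 - 10132} = - \frac{95974}{-10123} = \left(-95974\right) \left(- \frac{1}{10123}\right) = \frac{95974}{10123}$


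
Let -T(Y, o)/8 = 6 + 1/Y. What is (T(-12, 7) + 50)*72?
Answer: 192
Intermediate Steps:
T(Y, o) = -48 - 8/Y (T(Y, o) = -8*(6 + 1/Y) = -48 - 8/Y)
(T(-12, 7) + 50)*72 = ((-48 - 8/(-12)) + 50)*72 = ((-48 - 8*(-1/12)) + 50)*72 = ((-48 + ⅔) + 50)*72 = (-142/3 + 50)*72 = (8/3)*72 = 192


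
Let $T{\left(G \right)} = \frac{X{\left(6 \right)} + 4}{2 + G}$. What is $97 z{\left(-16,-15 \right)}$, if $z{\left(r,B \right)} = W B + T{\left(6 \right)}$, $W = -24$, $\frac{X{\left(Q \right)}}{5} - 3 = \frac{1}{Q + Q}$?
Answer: $\frac{3374921}{96} \approx 35155.0$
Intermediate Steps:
$X{\left(Q \right)} = 15 + \frac{5}{2 Q}$ ($X{\left(Q \right)} = 15 + \frac{5}{Q + Q} = 15 + \frac{5}{2 Q}$)
$T{\left(G \right)} = \frac{233}{12 \left(2 + G\right)}$ ($T{\left(G \right)} = \frac{\left(15 + \frac{5}{2 \cdot 6}\right) + 4}{2 + G} = \frac{\left(15 + \frac{5}{2} \cdot \frac{1}{6}\right) + 4}{2 + G} = \frac{\left(15 + \frac{5}{12}\right) + 4}{2 + G} = \frac{\frac{185}{12} + 4}{2 + G} = \frac{233}{12 \left(2 + G\right)}$)
$z{\left(r,B \right)} = \frac{233}{96} - 24 B$ ($z{\left(r,B \right)} = - 24 B + \frac{233}{12 \left(2 + 6\right)} = - 24 B + \frac{233}{12 \cdot 8} = - 24 B + \frac{233}{12} \cdot \frac{1}{8} = - 24 B + \frac{233}{96} = \frac{233}{96} - 24 B$)
$97 z{\left(-16,-15 \right)} = 97 \left(\frac{233}{96} - -360\right) = 97 \left(\frac{233}{96} + 360\right) = 97 \cdot \frac{34793}{96} = \frac{3374921}{96}$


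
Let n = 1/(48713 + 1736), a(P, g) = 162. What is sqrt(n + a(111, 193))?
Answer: sqrt(412306509811)/50449 ≈ 12.728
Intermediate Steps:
n = 1/50449 ≈ 1.9822e-5
sqrt(n + a(111, 193)) = sqrt(1/50449 + 162) = sqrt(8172739/50449) = sqrt(412306509811)/50449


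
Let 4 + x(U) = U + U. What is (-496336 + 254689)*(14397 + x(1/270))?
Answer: -156511217744/45 ≈ -3.4780e+9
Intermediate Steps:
x(U) = -4 + 2*U (x(U) = -4 + (U + U) = -4 + 2*U)
(-496336 + 254689)*(14397 + x(1/270)) = (-496336 + 254689)*(14397 + (-4 + 2/270)) = -241647*(14397 + (-4 + 2*(1/270))) = -241647*(14397 + (-4 + 1/135)) = -241647*(14397 - 539/135) = -241647*1943056/135 = -156511217744/45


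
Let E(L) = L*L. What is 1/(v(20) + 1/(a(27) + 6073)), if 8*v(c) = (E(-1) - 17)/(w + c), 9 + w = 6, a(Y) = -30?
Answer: -102731/12069 ≈ -8.5120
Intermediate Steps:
w = -3 (w = -9 + 6 = -3)
E(L) = L²
v(c) = -2/(-3 + c) (v(c) = (((-1)² - 17)/(-3 + c))/8 = ((1 - 17)/(-3 + c))/8 = (-16/(-3 + c))/8 = -2/(-3 + c))
1/(v(20) + 1/(a(27) + 6073)) = 1/(-2/(-3 + 20) + 1/(-30 + 6073)) = 1/(-2/17 + 1/6043) = 1/(-12069/102731) = -102731/12069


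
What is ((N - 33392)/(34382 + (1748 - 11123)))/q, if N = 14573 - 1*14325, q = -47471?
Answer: 33144/1187107297 ≈ 2.7920e-5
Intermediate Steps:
N = 248 (N = 14573 - 14325 = 248)
((N - 33392)/(34382 + (1748 - 11123)))/q = ((248 - 33392)/(34382 + (1748 - 11123)))/(-47471) = -33144/(34382 - 9375)*(-1/47471) = -33144/25007*(-1/47471) = 33144/1187107297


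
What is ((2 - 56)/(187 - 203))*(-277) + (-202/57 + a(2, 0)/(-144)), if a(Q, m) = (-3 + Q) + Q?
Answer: -2567533/2736 ≈ -938.43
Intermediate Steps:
a(Q, m) = -3 + 2*Q
((2 - 56)/(187 - 203))*(-277) + (-202/57 + a(2, 0)/(-144)) = ((2 - 56)/(187 - 203))*(-277) + (-202/57 + (-3 + 2*2)/(-144)) = -54/(-16)*(-277) + (-202*1/57 + (-3 + 4)*(-1/144)) = -54*(-1/16)*(-277) + (-202/57 + 1*(-1/144)) = (27/8)*(-277) + (-202/57 - 1/144) = -7479/8 - 9715/2736 = -2567533/2736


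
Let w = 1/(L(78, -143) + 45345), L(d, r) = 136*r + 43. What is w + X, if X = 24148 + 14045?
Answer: 990726421/25940 ≈ 38193.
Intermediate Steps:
X = 38193
L(d, r) = 43 + 136*r
w = 1/25940 (w = 1/((43 + 136*(-143)) + 45345) = 1/((43 - 19448) + 45345) = 1/(-19405 + 45345) = 1/25940 ≈ 3.8551e-5)
w + X = 1/25940 + 38193 = 990726421/25940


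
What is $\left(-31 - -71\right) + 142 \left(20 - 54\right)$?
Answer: $-4788$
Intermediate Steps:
$\left(-31 - -71\right) + 142 \left(20 - 54\right) = \left(-31 + 71\right) + 142 \left(20 - 54\right) = 40 + 142 \left(-34\right) = 40 - 4828 = -4788$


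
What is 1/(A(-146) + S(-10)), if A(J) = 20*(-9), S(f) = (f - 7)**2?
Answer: 1/109 ≈ 0.0091743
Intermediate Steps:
S(f) = (-7 + f)**2
A(J) = -180
1/(A(-146) + S(-10)) = 1/(-180 + (-7 - 10)**2) = 1/(-180 + (-17)**2) = 1/(-180 + 289) = 1/109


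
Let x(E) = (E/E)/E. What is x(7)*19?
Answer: 19/7 ≈ 2.7143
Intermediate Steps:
x(E) = 1/E
x(7)*19 = 19/7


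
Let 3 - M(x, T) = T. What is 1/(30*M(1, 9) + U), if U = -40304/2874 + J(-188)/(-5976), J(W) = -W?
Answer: -715626/138870889 ≈ -0.0051532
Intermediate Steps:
M(x, T) = 3 - T
U = -10058209/715626 (U = -40304/2874 - 1*(-188)/(-5976) = -40304*1/2874 + 188*(-1/5976) = -20152/1437 - 47/1494 = -10058209/715626 ≈ -14.055)
1/(30*M(1, 9) + U) = 1/(30*(3 - 1*9) - 10058209/715626) = 1/(30*(3 - 9) - 10058209/715626) = 1/(30*(-6) - 10058209/715626) = 1/(-180 - 10058209/715626) = 1/(-138870889/715626) = -715626/138870889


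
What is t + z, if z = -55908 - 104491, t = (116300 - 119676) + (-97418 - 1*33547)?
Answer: -294740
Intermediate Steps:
t = -134341 (t = -3376 + (-97418 - 33547) = -3376 - 130965 = -134341)
z = -160399
t + z = -134341 - 160399 = -294740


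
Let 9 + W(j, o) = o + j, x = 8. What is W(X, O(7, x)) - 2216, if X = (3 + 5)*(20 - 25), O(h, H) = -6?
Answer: -2271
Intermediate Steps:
X = -40 (X = 8*(-5) = -40)
W(j, o) = -9 + j + o (W(j, o) = -9 + (o + j) = -9 + (j + o) = -9 + j + o)
W(X, O(7, x)) - 2216 = (-9 - 40 - 6) - 2216 = -55 - 2216 = -2271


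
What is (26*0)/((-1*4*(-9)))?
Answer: 0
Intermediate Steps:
(26*0)/((-1*4*(-9))) = 0/((-4*(-9))) = 0/36 = 0*(1/36) = 0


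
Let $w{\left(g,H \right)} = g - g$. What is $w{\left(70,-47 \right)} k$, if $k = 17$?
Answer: $0$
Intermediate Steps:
$w{\left(g,H \right)} = 0$
$w{\left(70,-47 \right)} k = 0 \cdot 17 = 0$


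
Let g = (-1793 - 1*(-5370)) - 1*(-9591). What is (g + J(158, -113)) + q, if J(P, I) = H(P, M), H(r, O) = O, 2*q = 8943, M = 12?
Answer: 35303/2 ≈ 17652.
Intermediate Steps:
q = 8943/2 (q = (½)*8943 = 8943/2 ≈ 4471.5)
J(P, I) = 12
g = 13168 (g = (-1793 + 5370) + 9591 = 3577 + 9591 = 13168)
(g + J(158, -113)) + q = (13168 + 12) + 8943/2 = 13180 + 8943/2 = 35303/2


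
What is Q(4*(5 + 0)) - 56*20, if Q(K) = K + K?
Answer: -1080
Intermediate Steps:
Q(K) = 2*K
Q(4*(5 + 0)) - 56*20 = 2*(4*(5 + 0)) - 56*20 = 2*(4*5) - 1120 = 2*20 - 1120 = 40 - 1120 = -1080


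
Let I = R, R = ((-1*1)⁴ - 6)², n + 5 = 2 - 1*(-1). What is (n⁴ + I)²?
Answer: 1681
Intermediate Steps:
n = -2 (n = -5 + (2 - 1*(-1)) = -5 + (2 + 1) = -5 + 3 = -2)
R = 25 (R = ((-1)⁴ - 6)² = (1 - 6)² = (-5)² = 25)
I = 25
(n⁴ + I)² = ((-2)⁴ + 25)² = (16 + 25)² = 41² = 1681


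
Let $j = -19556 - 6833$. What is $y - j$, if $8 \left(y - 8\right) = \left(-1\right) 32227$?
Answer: $\frac{178949}{8} \approx 22369.0$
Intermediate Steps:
$y = - \frac{32163}{8}$ ($y = 8 + \frac{\left(-1\right) 32227}{8} = 8 + \frac{1}{8} \left(-32227\right) = 8 - \frac{32227}{8} = - \frac{32163}{8} \approx -4020.4$)
$j = -26389$ ($j = -19556 - 6833 = -26389$)
$y - j = - \frac{32163}{8} - -26389 = - \frac{32163}{8} + 26389 = \frac{178949}{8}$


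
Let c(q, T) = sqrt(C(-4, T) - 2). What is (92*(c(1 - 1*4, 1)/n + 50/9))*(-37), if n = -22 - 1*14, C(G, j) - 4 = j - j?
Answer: -170200/9 + 851*sqrt(2)/9 ≈ -18777.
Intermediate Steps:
C(G, j) = 4 (C(G, j) = 4 + (j - j) = 4 + 0 = 4)
c(q, T) = sqrt(2) (c(q, T) = sqrt(4 - 2) = sqrt(2))
n = -36 (n = -22 - 14 = -36)
(92*(c(1 - 1*4, 1)/n + 50/9))*(-37) = (92*(sqrt(2)/(-36) + 50/9))*(-37) = (92*(sqrt(2)*(-1/36) + 50*(1/9)))*(-37) = (92*(-sqrt(2)/36 + 50/9))*(-37) = (92*(50/9 - sqrt(2)/36))*(-37) = (4600/9 - 23*sqrt(2)/9)*(-37) = -170200/9 + 851*sqrt(2)/9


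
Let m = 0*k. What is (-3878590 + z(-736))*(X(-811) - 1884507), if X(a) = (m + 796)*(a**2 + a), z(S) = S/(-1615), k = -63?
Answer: -171768564386909118/85 ≈ -2.0208e+15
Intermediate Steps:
m = 0 (m = 0*(-63) = 0)
z(S) = -S/1615 (z(S) = S*(-1/1615) = -S/1615)
X(a) = 796*a + 796*a**2 (X(a) = (0 + 796)*(a**2 + a) = 796*(a + a**2) = 796*a + 796*a**2)
(-3878590 + z(-736))*(X(-811) - 1884507) = (-3878590 - 1/1615*(-736))*(796*(-811)*(1 - 811) - 1884507) = (-3878590 + 736/1615)*(796*(-811)*(-810) - 1884507) = -6263922114*(522900360 - 1884507)/1615 = -6263922114/1615*521015853 = -171768564386909118/85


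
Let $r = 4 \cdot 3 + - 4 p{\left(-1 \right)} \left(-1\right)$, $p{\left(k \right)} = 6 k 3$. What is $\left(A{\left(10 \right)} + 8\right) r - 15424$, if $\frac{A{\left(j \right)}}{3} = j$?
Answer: $-17704$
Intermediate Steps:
$A{\left(j \right)} = 3 j$
$p{\left(k \right)} = 18 k$
$r = -60$ ($r = 4 \cdot 3 + - 4 \cdot 18 \left(-1\right) \left(-1\right) = 12 + \left(-4\right) \left(-18\right) \left(-1\right) = 12 + 72 \left(-1\right) = 12 - 72 = -60$)
$\left(A{\left(10 \right)} + 8\right) r - 15424 = \left(3 \cdot 10 + 8\right) \left(-60\right) - 15424 = \left(30 + 8\right) \left(-60\right) - 15424 = 38 \left(-60\right) - 15424 = -2280 - 15424 = -17704$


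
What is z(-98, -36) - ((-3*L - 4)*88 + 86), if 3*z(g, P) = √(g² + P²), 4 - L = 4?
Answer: 266 + 10*√109/3 ≈ 300.80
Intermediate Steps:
L = 0 (L = 4 - 1*4 = 4 - 4 = 0)
z(g, P) = √(P² + g²)/3 (z(g, P) = √(g² + P²)/3 = √(P² + g²)/3)
z(-98, -36) - ((-3*L - 4)*88 + 86) = √((-36)² + (-98)²)/3 - ((-3*0 - 4)*88 + 86) = √(1296 + 9604)/3 - ((0 - 4)*88 + 86) = √10900/3 - (-4*88 + 86) = (10*√109)/3 - (-352 + 86) = 10*√109/3 - 1*(-266) = 10*√109/3 + 266 = 266 + 10*√109/3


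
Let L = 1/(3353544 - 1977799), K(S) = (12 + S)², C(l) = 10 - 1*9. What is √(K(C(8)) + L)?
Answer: 3*√35540217658330/1375745 ≈ 13.000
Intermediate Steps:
C(l) = 1 (C(l) = 10 - 9 = 1)
L = 1/1375745 ≈ 7.2688e-7
√(K(C(8)) + L) = √((12 + 1)² + 1/1375745) = √(13² + 1/1375745) = √(169 + 1/1375745) = √(232500906/1375745) = 3*√35540217658330/1375745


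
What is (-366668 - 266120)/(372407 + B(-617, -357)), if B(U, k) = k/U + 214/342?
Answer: -66763563516/39291672415 ≈ -1.6992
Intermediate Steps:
B(U, k) = 107/171 + k/U (B(U, k) = k/U + 214*(1/342) = k/U + 107/171 = 107/171 + k/U)
(-366668 - 266120)/(372407 + B(-617, -357)) = (-366668 - 266120)/(372407 + (107/171 - 357/(-617))) = -632788/(372407 + (107/171 - 357*(-1/617))) = -632788/(372407 + (107/171 + 357/617)) = -632788/(372407 + 127066/105507) = -632788/39291672415/105507 = -632788*105507/39291672415 = -66763563516/39291672415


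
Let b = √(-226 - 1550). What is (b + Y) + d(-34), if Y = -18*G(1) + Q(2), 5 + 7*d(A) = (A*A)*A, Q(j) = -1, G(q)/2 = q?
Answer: -39568/7 + 4*I*√111 ≈ -5652.6 + 42.143*I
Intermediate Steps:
b = 4*I*√111 (b = √(-1776) = 4*I*√111 ≈ 42.143*I)
G(q) = 2*q
d(A) = -5/7 + A³/7 (d(A) = -5/7 + ((A*A)*A)/7 = -5/7 + (A²*A)/7 = -5/7 + A³/7)
Y = -37 (Y = -36 - 1 = -37)
(b + Y) + d(-34) = (4*I*√111 - 37) + (-5/7 + (⅐)*(-34)³) = (-37 + 4*I*√111) + (-5/7 + (⅐)*(-39304)) = (-37 + 4*I*√111) + (-5/7 - 39304/7) = (-37 + 4*I*√111) - 39309/7 = -39568/7 + 4*I*√111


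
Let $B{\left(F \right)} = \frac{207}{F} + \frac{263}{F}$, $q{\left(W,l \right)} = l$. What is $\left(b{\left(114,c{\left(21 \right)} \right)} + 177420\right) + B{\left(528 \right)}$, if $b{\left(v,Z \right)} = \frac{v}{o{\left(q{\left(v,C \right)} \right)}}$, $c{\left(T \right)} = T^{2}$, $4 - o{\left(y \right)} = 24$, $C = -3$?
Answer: $\frac{234188051}{1320} \approx 1.7742 \cdot 10^{5}$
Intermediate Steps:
$o{\left(y \right)} = -20$ ($o{\left(y \right)} = 4 - 24 = -20$)
$B{\left(F \right)} = \frac{470}{F}$
$b{\left(v,Z \right)} = - \frac{v}{20}$ ($b{\left(v,Z \right)} = \frac{v}{-20} = v \left(- \frac{1}{20}\right) = - \frac{v}{20}$)
$\left(b{\left(114,c{\left(21 \right)} \right)} + 177420\right) + B{\left(528 \right)} = \left(\left(- \frac{1}{20}\right) 114 + 177420\right) + \frac{470}{528} = \left(- \frac{57}{10} + 177420\right) + 470 \cdot \frac{1}{528} = \frac{1774143}{10} + \frac{235}{264} = \frac{234188051}{1320}$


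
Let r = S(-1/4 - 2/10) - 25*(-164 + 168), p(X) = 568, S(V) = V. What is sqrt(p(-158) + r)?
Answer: 3*sqrt(5195)/10 ≈ 21.623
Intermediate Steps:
r = -2009/20 (r = (-1/4 - 2/10) - 25*(-164 + 168) = (-1*1/4 - 2*1/10) - 25*4 = (-1/4 - 1/5) - 100 = -9/20 - 100 = -2009/20 ≈ -100.45)
sqrt(p(-158) + r) = sqrt(568 - 2009/20) = sqrt(9351/20) = 3*sqrt(5195)/10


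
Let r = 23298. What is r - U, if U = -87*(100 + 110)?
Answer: 41568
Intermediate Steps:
U = -18270 (U = -87*210 = -18270)
r - U = 23298 - 1*(-18270) = 23298 + 18270 = 41568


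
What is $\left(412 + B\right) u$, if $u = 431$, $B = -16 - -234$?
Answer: $271530$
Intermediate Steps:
$B = 218$ ($B = -16 + 234 = 218$)
$\left(412 + B\right) u = \left(412 + 218\right) 431 = 630 \cdot 431 = 271530$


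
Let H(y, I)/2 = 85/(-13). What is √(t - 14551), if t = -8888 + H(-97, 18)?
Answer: I*√3963401/13 ≈ 153.14*I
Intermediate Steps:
H(y, I) = -170/13 (H(y, I) = 2*(85/(-13)) = 2*(85*(-1/13)) = 2*(-85/13) = -170/13)
t = -115714/13 (t = -8888 - 170/13 = -115714/13 ≈ -8901.1)
√(t - 14551) = √(-115714/13 - 14551) = √(-304877/13) = I*√3963401/13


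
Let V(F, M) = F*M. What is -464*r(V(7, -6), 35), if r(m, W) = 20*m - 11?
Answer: 394864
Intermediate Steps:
r(m, W) = -11 + 20*m
-464*r(V(7, -6), 35) = -464*(-11 + 20*(7*(-6))) = -464*(-11 + 20*(-42)) = -464*(-11 - 840) = -464*(-851) = 394864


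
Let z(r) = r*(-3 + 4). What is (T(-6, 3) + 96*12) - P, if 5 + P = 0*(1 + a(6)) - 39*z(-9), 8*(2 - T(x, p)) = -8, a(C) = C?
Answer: 809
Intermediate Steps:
z(r) = r (z(r) = r*1 = r)
T(x, p) = 3 (T(x, p) = 2 - ⅛*(-8) = 2 + 1 = 3)
P = 346 (P = -5 + (0*(1 + 6) - 39*(-9)) = -5 + (0*7 + 351) = -5 + (0 + 351) = -5 + 351 = 346)
(T(-6, 3) + 96*12) - P = (3 + 96*12) - 1*346 = (3 + 1152) - 346 = 1155 - 346 = 809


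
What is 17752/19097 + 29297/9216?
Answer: 723087241/175997952 ≈ 4.1085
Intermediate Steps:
17752/19097 + 29297/9216 = 723087241/175997952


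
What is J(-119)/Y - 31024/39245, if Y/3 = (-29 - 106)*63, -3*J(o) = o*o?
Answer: -51970961/85828815 ≈ -0.60552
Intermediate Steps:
J(o) = -o**2/3 (J(o) = -o*o/3 = -o**2/3)
Y = -25515 (Y = 3*((-29 - 106)*63) = 3*(-135*63) = 3*(-8505) = -25515)
J(-119)/Y - 31024/39245 = -1/3*(-119)**2/(-25515) - 31024/39245 = -1/3*14161*(-1/25515) - 31024*1/39245 = -14161/3*(-1/25515) - 31024/39245 = 2023/10935 - 31024/39245 = -51970961/85828815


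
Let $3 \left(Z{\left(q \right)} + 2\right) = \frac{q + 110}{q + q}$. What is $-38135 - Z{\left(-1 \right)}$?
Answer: $- \frac{228689}{6} \approx -38115.0$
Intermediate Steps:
$Z{\left(q \right)} = -2 + \frac{110 + q}{6 q}$ ($Z{\left(q \right)} = -2 + \frac{\left(q + 110\right) \frac{1}{q + q}}{3} = -2 + \frac{\left(110 + q\right) \frac{1}{2 q}}{3} = -2 + \frac{\frac{1}{2} \frac{1}{q} \left(110 + q\right)}{3} = -2 + \frac{110 + q}{6 q}$)
$-38135 - Z{\left(-1 \right)} = -38135 - \frac{11 \left(10 - -1\right)}{6 \left(-1\right)} = -38135 - \frac{11}{6} \left(-1\right) \left(10 + 1\right) = -38135 - \frac{11}{6} \left(-1\right) 11 = -38135 - - \frac{121}{6} = -38135 + \frac{121}{6} = - \frac{228689}{6}$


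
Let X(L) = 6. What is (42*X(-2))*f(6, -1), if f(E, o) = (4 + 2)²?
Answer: 9072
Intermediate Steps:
f(E, o) = 36 (f(E, o) = 6² = 36)
(42*X(-2))*f(6, -1) = (42*6)*36 = 252*36 = 9072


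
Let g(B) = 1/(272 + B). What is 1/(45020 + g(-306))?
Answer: 34/1530679 ≈ 2.2212e-5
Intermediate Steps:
1/(45020 + g(-306)) = 1/(45020 + 1/(272 - 306)) = 1/(45020 + 1/(-34)) = 1/(45020 - 1/34) = 1/(1530679/34) = 34/1530679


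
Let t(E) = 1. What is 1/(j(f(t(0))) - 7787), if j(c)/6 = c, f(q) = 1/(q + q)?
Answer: -1/7784 ≈ -0.00012847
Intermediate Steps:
f(q) = 1/(2*q)
j(c) = 6*c
1/(j(f(t(0))) - 7787) = 1/(6*((½)/1) - 7787) = 1/(6*((½)*1) - 7787) = 1/(6*(½) - 7787) = 1/(3 - 7787) = 1/(-7784) = -1/7784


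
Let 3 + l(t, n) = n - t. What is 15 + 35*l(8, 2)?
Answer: -300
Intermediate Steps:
l(t, n) = -3 + n - t (l(t, n) = -3 + (n - t) = -3 + n - t)
15 + 35*l(8, 2) = 15 + 35*(-3 + 2 - 1*8) = 15 + 35*(-3 + 2 - 8) = 15 + 35*(-9) = 15 - 315 = -300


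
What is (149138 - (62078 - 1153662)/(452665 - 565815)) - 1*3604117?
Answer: -195465982717/56575 ≈ -3.4550e+6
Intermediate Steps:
(149138 - (62078 - 1153662)/(452665 - 565815)) - 1*3604117 = (149138 - (-1091584)/(-113150)) - 3604117 = (149138 - (-1091584)*(-1)/113150) - 3604117 = (149138 - 1*545792/56575) - 3604117 = (149138 - 545792/56575) - 3604117 = 8436936558/56575 - 3604117 = -195465982717/56575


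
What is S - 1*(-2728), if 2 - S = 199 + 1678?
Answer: 853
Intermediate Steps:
S = -1875 (S = 2 - (199 + 1678) = 2 - 1*1877 = 2 - 1877 = -1875)
S - 1*(-2728) = -1875 - 1*(-2728) = -1875 + 2728 = 853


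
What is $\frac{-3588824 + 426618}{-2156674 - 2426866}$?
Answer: $\frac{1581103}{2291770} \approx 0.68991$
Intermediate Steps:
$\frac{-3588824 + 426618}{-2156674 - 2426866} = - \frac{3162206}{-4583540} = \left(-3162206\right) \left(- \frac{1}{4583540}\right) = \frac{1581103}{2291770}$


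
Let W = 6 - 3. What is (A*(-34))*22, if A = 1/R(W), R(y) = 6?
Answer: -374/3 ≈ -124.67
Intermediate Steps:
W = 3
A = ⅙ (A = 1/6 = ⅙ ≈ 0.16667)
(A*(-34))*22 = ((⅙)*(-34))*22 = -17/3*22 = -374/3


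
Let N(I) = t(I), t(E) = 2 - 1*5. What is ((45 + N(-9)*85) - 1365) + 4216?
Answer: 2641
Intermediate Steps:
t(E) = -3 (t(E) = 2 - 5 = -3)
N(I) = -3
((45 + N(-9)*85) - 1365) + 4216 = ((45 - 3*85) - 1365) + 4216 = ((45 - 255) - 1365) + 4216 = (-210 - 1365) + 4216 = -1575 + 4216 = 2641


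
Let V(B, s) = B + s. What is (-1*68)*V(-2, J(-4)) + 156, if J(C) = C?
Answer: 564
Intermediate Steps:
(-1*68)*V(-2, J(-4)) + 156 = (-1*68)*(-2 - 4) + 156 = -68*(-6) + 156 = 408 + 156 = 564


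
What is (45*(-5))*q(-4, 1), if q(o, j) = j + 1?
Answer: -450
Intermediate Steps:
q(o, j) = 1 + j
(45*(-5))*q(-4, 1) = (45*(-5))*(1 + 1) = -225*2 = -450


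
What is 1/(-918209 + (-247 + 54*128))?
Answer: -1/911544 ≈ -1.0970e-6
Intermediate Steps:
1/(-918209 + (-247 + 54*128)) = 1/(-918209 + (-247 + 6912)) = 1/(-918209 + 6665) = 1/(-911544) = -1/911544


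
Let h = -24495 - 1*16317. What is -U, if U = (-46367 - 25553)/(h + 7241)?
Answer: -71920/33571 ≈ -2.1423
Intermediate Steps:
h = -40812 (h = -24495 - 16317 = -40812)
U = 71920/33571 (U = (-46367 - 25553)/(-40812 + 7241) = -71920/(-33571) = -71920*(-1/33571) = 71920/33571 ≈ 2.1423)
-U = -1*71920/33571 = -71920/33571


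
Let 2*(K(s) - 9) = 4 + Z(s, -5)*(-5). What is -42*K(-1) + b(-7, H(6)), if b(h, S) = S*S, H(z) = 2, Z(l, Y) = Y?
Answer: -983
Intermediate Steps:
b(h, S) = S**2
K(s) = 47/2 (K(s) = 9 + (4 - 5*(-5))/2 = 9 + (4 + 25)/2 = 9 + (1/2)*29 = 9 + 29/2 = 47/2)
-42*K(-1) + b(-7, H(6)) = -42*47/2 + 2**2 = -987 + 4 = -983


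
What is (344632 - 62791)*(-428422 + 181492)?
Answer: -69594998130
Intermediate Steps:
(344632 - 62791)*(-428422 + 181492) = 281841*(-246930) = -69594998130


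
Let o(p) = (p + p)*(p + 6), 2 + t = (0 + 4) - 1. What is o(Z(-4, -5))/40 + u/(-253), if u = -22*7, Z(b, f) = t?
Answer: 441/460 ≈ 0.95870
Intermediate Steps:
t = 1 (t = -2 + ((0 + 4) - 1) = -2 + (4 - 1) = -2 + 3 = 1)
Z(b, f) = 1
o(p) = 2*p*(6 + p) (o(p) = (2*p)*(6 + p) = 2*p*(6 + p))
u = -154
o(Z(-4, -5))/40 + u/(-253) = (2*1*(6 + 1))/40 - 154/(-253) = (2*1*7)*(1/40) - 154*(-1/253) = 14*(1/40) + 14/23 = 7/20 + 14/23 = 441/460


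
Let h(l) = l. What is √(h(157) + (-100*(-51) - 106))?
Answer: √5151 ≈ 71.771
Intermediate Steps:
√(h(157) + (-100*(-51) - 106)) = √(157 + (-100*(-51) - 106)) = √(157 + (5100 - 106)) = √(157 + 4994) = √5151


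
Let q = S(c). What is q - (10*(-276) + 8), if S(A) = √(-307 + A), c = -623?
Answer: 2752 + I*√930 ≈ 2752.0 + 30.496*I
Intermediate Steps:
q = I*√930 (q = √(-307 - 623) = √(-930) = I*√930 ≈ 30.496*I)
q - (10*(-276) + 8) = I*√930 - (10*(-276) + 8) = I*√930 - (-2760 + 8) = I*√930 - 1*(-2752) = I*√930 + 2752 = 2752 + I*√930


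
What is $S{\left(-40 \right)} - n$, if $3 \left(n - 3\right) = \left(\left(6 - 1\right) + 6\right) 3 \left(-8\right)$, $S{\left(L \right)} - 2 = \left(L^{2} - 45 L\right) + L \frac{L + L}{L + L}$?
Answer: $3447$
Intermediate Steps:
$S{\left(L \right)} = 2 + L^{2} - 44 L$ ($S{\left(L \right)} = 2 + \left(\left(L^{2} - 45 L\right) + L \frac{L + L}{L + L}\right) = 2 + \left(\left(L^{2} - 45 L\right) + L \frac{2 L}{2 L}\right) = 2 + \left(\left(L^{2} - 45 L\right) + L 2 L \frac{1}{2 L}\right) = 2 + \left(\left(L^{2} - 45 L\right) + L 1\right) = 2 + \left(\left(L^{2} - 45 L\right) + L\right) = 2 + \left(L^{2} - 44 L\right) = 2 + L^{2} - 44 L$)
$n = -85$ ($n = 3 + \frac{\left(\left(6 - 1\right) + 6\right) 3 \left(-8\right)}{3} = 3 + \frac{\left(5 + 6\right) 3 \left(-8\right)}{3} = 3 + \frac{11 \cdot 3 \left(-8\right)}{3} = 3 + \frac{33 \left(-8\right)}{3} = 3 + \frac{1}{3} \left(-264\right) = 3 - 88 = -85$)
$S{\left(-40 \right)} - n = \left(2 + \left(-40\right)^{2} - -1760\right) - -85 = \left(2 + 1600 + 1760\right) + 85 = 3362 + 85 = 3447$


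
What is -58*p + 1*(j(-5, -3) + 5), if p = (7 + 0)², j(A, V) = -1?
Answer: -2838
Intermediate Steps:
p = 49 (p = 7² = 49)
-58*p + 1*(j(-5, -3) + 5) = -58*49 + 1*(-1 + 5) = -2842 + 1*4 = -2842 + 4 = -2838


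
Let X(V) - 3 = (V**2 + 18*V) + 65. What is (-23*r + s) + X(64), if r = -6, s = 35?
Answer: 5489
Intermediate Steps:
X(V) = 68 + V**2 + 18*V (X(V) = 3 + ((V**2 + 18*V) + 65) = 3 + (65 + V**2 + 18*V) = 68 + V**2 + 18*V)
(-23*r + s) + X(64) = (-23*(-6) + 35) + (68 + 64**2 + 18*64) = (138 + 35) + (68 + 4096 + 1152) = 173 + 5316 = 5489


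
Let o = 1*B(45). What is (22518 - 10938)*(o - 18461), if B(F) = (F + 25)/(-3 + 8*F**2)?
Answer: -1154189203420/5399 ≈ -2.1378e+8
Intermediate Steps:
B(F) = (25 + F)/(-3 + 8*F**2)
o = 70/16197 (o = 1*((25 + 45)/(-3 + 8*45**2)) = 1*(70/(-3 + 8*2025)) = 1*(70/(-3 + 16200)) = 1*(70/16197) = 70/16197 ≈ 0.0043218)
(22518 - 10938)*(o - 18461) = (22518 - 10938)*(70/16197 - 18461) = 11580*(-299012747/16197) = -1154189203420/5399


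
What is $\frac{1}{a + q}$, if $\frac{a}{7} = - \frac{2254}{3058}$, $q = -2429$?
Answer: $- \frac{1529}{3721830} \approx -0.00041082$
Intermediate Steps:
$a = - \frac{7889}{1529}$ ($a = 7 \left(- \frac{2254}{3058}\right) = 7 \left(\left(-2254\right) \frac{1}{3058}\right) = 7 \left(- \frac{1127}{1529}\right) = - \frac{7889}{1529} \approx -5.1596$)
$\frac{1}{a + q} = \frac{1}{- \frac{7889}{1529} - 2429} = \frac{1}{- \frac{3721830}{1529}} = - \frac{1529}{3721830}$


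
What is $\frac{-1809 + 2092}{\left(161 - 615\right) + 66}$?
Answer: $- \frac{283}{388} \approx -0.72938$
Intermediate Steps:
$\frac{-1809 + 2092}{\left(161 - 615\right) + 66} = \frac{283}{\left(161 - 615\right) + 66} = \frac{283}{-454 + 66} = \frac{283}{-388} = 283 \left(- \frac{1}{388}\right) = - \frac{283}{388}$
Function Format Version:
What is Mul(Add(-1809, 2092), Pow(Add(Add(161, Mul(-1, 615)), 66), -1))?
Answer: Rational(-283, 388) ≈ -0.72938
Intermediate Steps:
Mul(Add(-1809, 2092), Pow(Add(Add(161, Mul(-1, 615)), 66), -1)) = Mul(283, Pow(Add(Add(161, -615), 66), -1)) = Mul(283, Pow(Add(-454, 66), -1)) = Mul(283, Pow(-388, -1)) = Mul(283, Rational(-1, 388)) = Rational(-283, 388)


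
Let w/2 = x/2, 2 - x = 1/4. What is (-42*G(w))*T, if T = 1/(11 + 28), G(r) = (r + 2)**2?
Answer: -1575/104 ≈ -15.144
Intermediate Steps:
x = 7/4 (x = 2 - 1/4 = 7/4 ≈ 1.7500)
w = 7/4 (w = 2*((7/4)/2) = 2*((7/4)*(1/2)) = 2*(7/8) = 7/4 ≈ 1.7500)
G(r) = (2 + r)**2
T = 1/39 ≈ 0.025641
(-42*G(w))*T = -42*(2 + 7/4)**2*(1/39) = -42*(15/4)**2*(1/39) = -42*225/16*(1/39) = -4725/8*1/39 = -1575/104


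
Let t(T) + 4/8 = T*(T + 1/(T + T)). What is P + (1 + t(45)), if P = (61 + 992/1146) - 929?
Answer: 664030/573 ≈ 1158.9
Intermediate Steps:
t(T) = -½ + T*(T + 1/(2*T)) (t(T) = -½ + T*(T + 1/(T + T)) = -½ + T*(T + 1/(2*T)))
P = -496868/573 (P = (61 + 992*(1/1146)) - 929 = (61 + 496/573) - 929 = 35449/573 - 929 = -496868/573 ≈ -867.13)
P + (1 + t(45)) = -496868/573 + (1 + 45²) = -496868/573 + (1 + 2025) = -496868/573 + 2026 = 664030/573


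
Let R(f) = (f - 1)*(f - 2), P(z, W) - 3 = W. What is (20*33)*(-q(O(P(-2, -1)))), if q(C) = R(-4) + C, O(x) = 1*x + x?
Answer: -22440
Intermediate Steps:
P(z, W) = 3 + W
R(f) = (-1 + f)*(-2 + f)
O(x) = 2*x (O(x) = x + x = 2*x)
q(C) = 30 + C (q(C) = (2 + (-4)² - 3*(-4)) + C = (2 + 16 + 12) + C = 30 + C)
(20*33)*(-q(O(P(-2, -1)))) = (20*33)*(-(30 + 2*(3 - 1))) = 660*(-(30 + 2*2)) = 660*(-(30 + 4)) = 660*(-1*34) = 660*(-34) = -22440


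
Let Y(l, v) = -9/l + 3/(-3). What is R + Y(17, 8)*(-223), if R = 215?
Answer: 9453/17 ≈ 556.06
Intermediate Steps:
Y(l, v) = -1 - 9/l (Y(l, v) = -9/l + 3*(-⅓) = -9/l - 1 = -1 - 9/l)
R + Y(17, 8)*(-223) = 215 + ((-9 - 1*17)/17)*(-223) = 215 + ((-9 - 17)/17)*(-223) = 215 + ((1/17)*(-26))*(-223) = 215 - 26/17*(-223) = 215 + 5798/17 = 9453/17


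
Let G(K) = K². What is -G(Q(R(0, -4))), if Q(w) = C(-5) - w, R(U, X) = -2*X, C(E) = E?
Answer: -169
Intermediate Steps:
Q(w) = -5 - w
-G(Q(R(0, -4))) = -(-5 - (-2)*(-4))² = -(-5 - 1*8)² = -(-5 - 8)² = -1*(-13)² = -1*169 = -169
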